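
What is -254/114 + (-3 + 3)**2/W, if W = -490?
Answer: -127/57 ≈ -2.2281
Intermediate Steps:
-254/114 + (-3 + 3)**2/W = -254/114 + (-3 + 3)**2/(-490) = -254*1/114 + 0**2*(-1/490) = -127/57 + 0*(-1/490) = -127/57 + 0 = -127/57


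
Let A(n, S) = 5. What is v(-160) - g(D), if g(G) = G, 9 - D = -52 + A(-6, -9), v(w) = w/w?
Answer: -55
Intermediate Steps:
v(w) = 1
D = 56 (D = 9 - (-52 + 5) = 9 - 1*(-47) = 9 + 47 = 56)
v(-160) - g(D) = 1 - 1*56 = 1 - 56 = -55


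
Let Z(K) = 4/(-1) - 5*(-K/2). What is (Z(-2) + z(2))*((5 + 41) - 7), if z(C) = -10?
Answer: -741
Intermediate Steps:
Z(K) = -4 + 5*K/2 (Z(K) = 4*(-1) - (-5)*K/2 = -4 + 5*K/2)
(Z(-2) + z(2))*((5 + 41) - 7) = ((-4 + (5/2)*(-2)) - 10)*((5 + 41) - 7) = ((-4 - 5) - 10)*(46 - 7) = (-9 - 10)*39 = -19*39 = -741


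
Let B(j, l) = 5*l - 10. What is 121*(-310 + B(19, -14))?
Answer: -47190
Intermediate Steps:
B(j, l) = -10 + 5*l
121*(-310 + B(19, -14)) = 121*(-310 + (-10 + 5*(-14))) = 121*(-310 + (-10 - 70)) = 121*(-310 - 80) = 121*(-390) = -47190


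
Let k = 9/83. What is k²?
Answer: 81/6889 ≈ 0.011758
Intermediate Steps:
k = 9/83 (k = 9*(1/83) = 9/83 ≈ 0.10843)
k² = (9/83)² = 81/6889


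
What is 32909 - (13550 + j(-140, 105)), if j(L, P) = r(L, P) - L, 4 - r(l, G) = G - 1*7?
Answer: 19313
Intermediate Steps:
r(l, G) = 11 - G (r(l, G) = 4 - (G - 1*7) = 4 - (G - 7) = 4 - (-7 + G) = 4 + (7 - G) = 11 - G)
j(L, P) = 11 - L - P (j(L, P) = (11 - P) - L = 11 - L - P)
32909 - (13550 + j(-140, 105)) = 32909 - (13550 + (11 - 1*(-140) - 1*105)) = 32909 - (13550 + (11 + 140 - 105)) = 32909 - (13550 + 46) = 32909 - 1*13596 = 32909 - 13596 = 19313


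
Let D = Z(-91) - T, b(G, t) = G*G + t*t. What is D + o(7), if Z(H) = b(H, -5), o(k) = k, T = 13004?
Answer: -4691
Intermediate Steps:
b(G, t) = G² + t²
Z(H) = 25 + H² (Z(H) = H² + (-5)² = H² + 25 = 25 + H²)
D = -4698 (D = (25 + (-91)²) - 1*13004 = (25 + 8281) - 13004 = 8306 - 13004 = -4698)
D + o(7) = -4698 + 7 = -4691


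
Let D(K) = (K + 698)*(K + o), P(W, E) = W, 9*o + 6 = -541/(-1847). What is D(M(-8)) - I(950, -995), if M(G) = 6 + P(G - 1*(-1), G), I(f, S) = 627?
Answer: -29355929/16623 ≈ -1766.0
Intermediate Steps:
o = -10541/16623 (o = -⅔ + (-541/(-1847))/9 = -⅔ + (-541*(-1/1847))/9 = -⅔ + (⅑)*(541/1847) = -⅔ + 541/16623 = -10541/16623 ≈ -0.63412)
M(G) = 7 + G (M(G) = 6 + (G - 1*(-1)) = 6 + (G + 1) = 6 + (1 + G) = 7 + G)
D(K) = (698 + K)*(-10541/16623 + K) (D(K) = (K + 698)*(K - 10541/16623) = (698 + K)*(-10541/16623 + K))
D(M(-8)) - I(950, -995) = (-7357618/16623 + (7 - 8)² + 11592313*(7 - 8)/16623) - 1*627 = (-7357618/16623 + (-1)² + (11592313/16623)*(-1)) - 627 = (-7357618/16623 + 1 - 11592313/16623) - 627 = -18933308/16623 - 627 = -29355929/16623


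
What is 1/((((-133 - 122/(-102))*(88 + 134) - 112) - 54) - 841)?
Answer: -17/514547 ≈ -3.3039e-5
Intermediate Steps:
1/((((-133 - 122/(-102))*(88 + 134) - 112) - 54) - 841) = 1/((((-133 - 122*(-1/102))*222 - 112) - 54) - 841) = 1/((((-133 + 61/51)*222 - 112) - 54) - 841) = 1/(((-6722/51*222 - 112) - 54) - 841) = 1/(((-497428/17 - 112) - 54) - 841) = 1/((-499332/17 - 54) - 841) = 1/(-500250/17 - 841) = 1/(-514547/17) = -17/514547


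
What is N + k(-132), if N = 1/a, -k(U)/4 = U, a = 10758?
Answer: 5680225/10758 ≈ 528.00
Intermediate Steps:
k(U) = -4*U
N = 1/10758 ≈ 9.2954e-5
N + k(-132) = 1/10758 - 4*(-132) = 1/10758 + 528 = 5680225/10758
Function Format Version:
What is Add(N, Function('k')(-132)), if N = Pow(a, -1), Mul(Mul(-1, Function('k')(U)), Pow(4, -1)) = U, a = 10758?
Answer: Rational(5680225, 10758) ≈ 528.00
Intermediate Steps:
Function('k')(U) = Mul(-4, U)
N = Rational(1, 10758) (N = Pow(10758, -1) = Rational(1, 10758) ≈ 9.2954e-5)
Add(N, Function('k')(-132)) = Add(Rational(1, 10758), Mul(-4, -132)) = Add(Rational(1, 10758), 528) = Rational(5680225, 10758)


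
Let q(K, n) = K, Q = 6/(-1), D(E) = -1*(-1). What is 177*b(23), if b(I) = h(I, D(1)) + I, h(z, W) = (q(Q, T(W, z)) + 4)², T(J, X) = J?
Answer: 4779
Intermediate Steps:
D(E) = 1
Q = -6 (Q = 6*(-1) = -6)
h(z, W) = 4 (h(z, W) = (-6 + 4)² = (-2)² = 4)
b(I) = 4 + I
177*b(23) = 177*(4 + 23) = 177*27 = 4779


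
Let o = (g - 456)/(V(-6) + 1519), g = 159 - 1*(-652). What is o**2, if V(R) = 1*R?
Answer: 126025/2289169 ≈ 0.055053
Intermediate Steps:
g = 811 (g = 159 + 652 = 811)
V(R) = R
o = 355/1513 (o = (811 - 456)/(-6 + 1519) = 355/1513 ≈ 0.23463)
o**2 = (355/1513)**2 = 126025/2289169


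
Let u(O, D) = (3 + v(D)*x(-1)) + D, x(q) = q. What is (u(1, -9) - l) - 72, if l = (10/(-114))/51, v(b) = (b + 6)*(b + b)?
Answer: -383719/2907 ≈ -132.00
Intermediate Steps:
v(b) = 2*b*(6 + b) (v(b) = (6 + b)*(2*b) = 2*b*(6 + b))
l = -5/2907 (l = (10*(-1/114))*(1/51) = -5/57*1/51 = -5/2907 ≈ -0.0017200)
u(O, D) = 3 + D - 2*D*(6 + D) (u(O, D) = (3 + (2*D*(6 + D))*(-1)) + D = (3 - 2*D*(6 + D)) + D = 3 + D - 2*D*(6 + D))
(u(1, -9) - l) - 72 = ((3 - 9 - 2*(-9)*(6 - 9)) - 1*(-5/2907)) - 72 = ((3 - 9 - 2*(-9)*(-3)) + 5/2907) - 72 = ((3 - 9 - 54) + 5/2907) - 72 = (-60 + 5/2907) - 72 = -174415/2907 - 72 = -383719/2907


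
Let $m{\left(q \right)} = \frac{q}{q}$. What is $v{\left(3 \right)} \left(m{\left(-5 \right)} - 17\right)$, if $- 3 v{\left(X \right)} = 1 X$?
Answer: $16$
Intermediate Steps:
$v{\left(X \right)} = - \frac{X}{3}$ ($v{\left(X \right)} = - \frac{1 X}{3} = - \frac{X}{3}$)
$m{\left(q \right)} = 1$
$v{\left(3 \right)} \left(m{\left(-5 \right)} - 17\right) = \left(- \frac{1}{3}\right) 3 \left(1 - 17\right) = \left(-1\right) \left(-16\right) = 16$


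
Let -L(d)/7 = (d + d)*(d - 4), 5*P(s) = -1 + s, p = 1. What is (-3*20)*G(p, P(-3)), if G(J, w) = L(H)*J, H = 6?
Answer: 10080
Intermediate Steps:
P(s) = -⅕ + s/5 (P(s) = (-1 + s)/5 = -⅕ + s/5)
L(d) = -14*d*(-4 + d) (L(d) = -7*(d + d)*(d - 4) = -7*2*d*(-4 + d) = -14*d*(-4 + d))
G(J, w) = -168*J (G(J, w) = (14*6*(4 - 1*6))*J = (14*6*(4 - 6))*J = (14*6*(-2))*J = -168*J)
(-3*20)*G(p, P(-3)) = (-3*20)*(-168*1) = -60*(-168) = 10080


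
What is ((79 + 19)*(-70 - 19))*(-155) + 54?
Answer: 1351964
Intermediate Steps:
((79 + 19)*(-70 - 19))*(-155) + 54 = (98*(-89))*(-155) + 54 = -8722*(-155) + 54 = 1351910 + 54 = 1351964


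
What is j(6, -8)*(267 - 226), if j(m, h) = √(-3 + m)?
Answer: 41*√3 ≈ 71.014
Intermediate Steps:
j(6, -8)*(267 - 226) = √(-3 + 6)*(267 - 226) = √3*41 = 41*√3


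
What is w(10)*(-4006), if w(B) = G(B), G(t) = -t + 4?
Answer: 24036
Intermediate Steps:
G(t) = 4 - t
w(B) = 4 - B
w(10)*(-4006) = (4 - 1*10)*(-4006) = (4 - 10)*(-4006) = -6*(-4006) = 24036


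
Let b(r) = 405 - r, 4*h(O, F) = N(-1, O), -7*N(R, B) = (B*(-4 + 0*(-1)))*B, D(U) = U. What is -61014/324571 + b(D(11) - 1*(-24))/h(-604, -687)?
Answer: -10709122267/59204346968 ≈ -0.18088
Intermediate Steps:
N(R, B) = 4*B²/7 (N(R, B) = -B*(-4 + 0*(-1))*B/7 = -B*(-4 + 0)*B/7 = -B*(-4)*B/7 = -(-4*B)*B/7 = -(-4)*B²/7 = 4*B²/7)
h(O, F) = O²/7 (h(O, F) = (4*O²/7)/4 = O²/7)
-61014/324571 + b(D(11) - 1*(-24))/h(-604, -687) = -61014/324571 + (405 - (11 - 1*(-24)))/(((⅐)*(-604)²)) = -61014*1/324571 + (405 - (11 + 24))/(((⅐)*364816)) = -61014/324571 + (405 - 1*35)/(364816/7) = -61014/324571 + (405 - 35)*(7/364816) = -61014/324571 + 370*(7/364816) = -61014/324571 + 1295/182408 = -10709122267/59204346968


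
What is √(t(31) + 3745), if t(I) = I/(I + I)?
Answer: √14982/2 ≈ 61.201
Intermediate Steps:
t(I) = ½ (t(I) = I/((2*I)) = I*(1/(2*I)) = ½)
√(t(31) + 3745) = √(½ + 3745) = √(7491/2) = √14982/2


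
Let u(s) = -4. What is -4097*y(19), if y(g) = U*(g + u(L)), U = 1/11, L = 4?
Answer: -61455/11 ≈ -5586.8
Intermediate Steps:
U = 1/11 ≈ 0.090909
y(g) = -4/11 + g/11 (y(g) = (g - 4)/11 = (-4 + g)/11 = -4/11 + g/11)
-4097*y(19) = -4097*(-4/11 + (1/11)*19) = -4097*(-4/11 + 19/11) = -4097*15/11 = -61455/11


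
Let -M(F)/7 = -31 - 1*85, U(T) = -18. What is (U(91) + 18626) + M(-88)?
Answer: 19420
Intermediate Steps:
M(F) = 812 (M(F) = -7*(-31 - 1*85) = -7*(-31 - 85) = -7*(-116) = 812)
(U(91) + 18626) + M(-88) = (-18 + 18626) + 812 = 18608 + 812 = 19420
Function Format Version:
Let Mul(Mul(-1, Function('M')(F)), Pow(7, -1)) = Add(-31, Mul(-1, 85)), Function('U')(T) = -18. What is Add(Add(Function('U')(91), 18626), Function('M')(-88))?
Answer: 19420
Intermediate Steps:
Function('M')(F) = 812 (Function('M')(F) = Mul(-7, Add(-31, Mul(-1, 85))) = Mul(-7, Add(-31, -85)) = Mul(-7, -116) = 812)
Add(Add(Function('U')(91), 18626), Function('M')(-88)) = Add(Add(-18, 18626), 812) = Add(18608, 812) = 19420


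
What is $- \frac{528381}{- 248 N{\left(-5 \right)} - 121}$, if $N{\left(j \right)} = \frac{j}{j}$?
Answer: $\frac{58709}{41} \approx 1431.9$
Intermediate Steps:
$N{\left(j \right)} = 1$
$- \frac{528381}{- 248 N{\left(-5 \right)} - 121} = - \frac{528381}{\left(-248\right) 1 - 121} = - \frac{528381}{-248 - 121} = - \frac{528381}{-369} = \left(-528381\right) \left(- \frac{1}{369}\right) = \frac{58709}{41}$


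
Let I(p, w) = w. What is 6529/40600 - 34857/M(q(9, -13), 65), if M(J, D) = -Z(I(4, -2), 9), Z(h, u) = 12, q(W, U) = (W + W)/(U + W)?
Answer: 117939379/40600 ≈ 2904.9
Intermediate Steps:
q(W, U) = 2*W/(U + W) (q(W, U) = (2*W)/(U + W) = 2*W/(U + W))
M(J, D) = -12 (M(J, D) = -1*12 = -12)
6529/40600 - 34857/M(q(9, -13), 65) = 6529/40600 - 34857/(-12) = 6529*(1/40600) - 34857*(-1/12) = 6529/40600 + 11619/4 = 117939379/40600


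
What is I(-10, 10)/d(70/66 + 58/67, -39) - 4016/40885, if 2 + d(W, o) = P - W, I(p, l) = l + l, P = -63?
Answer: -1201099142/3024958495 ≈ -0.39706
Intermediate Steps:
I(p, l) = 2*l
d(W, o) = -65 - W (d(W, o) = -2 + (-63 - W) = -65 - W)
I(-10, 10)/d(70/66 + 58/67, -39) - 4016/40885 = (2*10)/(-65 - (70/66 + 58/67)) - 4016/40885 = 20/(-65 - (70*(1/66) + 58*(1/67))) - 4016*1/40885 = 20/(-65 - (35/33 + 58/67)) - 4016/40885 = 20/(-65 - 1*4259/2211) - 4016/40885 = 20/(-65 - 4259/2211) - 4016/40885 = 20/(-147974/2211) - 4016/40885 = 20*(-2211/147974) - 4016/40885 = -22110/73987 - 4016/40885 = -1201099142/3024958495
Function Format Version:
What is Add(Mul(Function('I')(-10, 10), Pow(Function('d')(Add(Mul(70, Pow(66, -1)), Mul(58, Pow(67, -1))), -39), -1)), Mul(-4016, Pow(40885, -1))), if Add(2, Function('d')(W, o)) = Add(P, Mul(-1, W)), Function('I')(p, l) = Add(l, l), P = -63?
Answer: Rational(-1201099142, 3024958495) ≈ -0.39706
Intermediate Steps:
Function('I')(p, l) = Mul(2, l)
Function('d')(W, o) = Add(-65, Mul(-1, W)) (Function('d')(W, o) = Add(-2, Add(-63, Mul(-1, W))) = Add(-65, Mul(-1, W)))
Add(Mul(Function('I')(-10, 10), Pow(Function('d')(Add(Mul(70, Pow(66, -1)), Mul(58, Pow(67, -1))), -39), -1)), Mul(-4016, Pow(40885, -1))) = Add(Mul(Mul(2, 10), Pow(Add(-65, Mul(-1, Add(Mul(70, Pow(66, -1)), Mul(58, Pow(67, -1))))), -1)), Mul(-4016, Pow(40885, -1))) = Add(Mul(20, Pow(Add(-65, Mul(-1, Add(Mul(70, Rational(1, 66)), Mul(58, Rational(1, 67))))), -1)), Mul(-4016, Rational(1, 40885))) = Add(Mul(20, Pow(Add(-65, Mul(-1, Add(Rational(35, 33), Rational(58, 67)))), -1)), Rational(-4016, 40885)) = Add(Mul(20, Pow(Add(-65, Mul(-1, Rational(4259, 2211))), -1)), Rational(-4016, 40885)) = Add(Mul(20, Pow(Add(-65, Rational(-4259, 2211)), -1)), Rational(-4016, 40885)) = Add(Mul(20, Pow(Rational(-147974, 2211), -1)), Rational(-4016, 40885)) = Add(Mul(20, Rational(-2211, 147974)), Rational(-4016, 40885)) = Add(Rational(-22110, 73987), Rational(-4016, 40885)) = Rational(-1201099142, 3024958495)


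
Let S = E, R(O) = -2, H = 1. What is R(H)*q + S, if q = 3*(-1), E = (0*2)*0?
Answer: 6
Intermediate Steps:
E = 0 (E = 0*0 = 0)
S = 0
q = -3
R(H)*q + S = -2*(-3) + 0 = 6 + 0 = 6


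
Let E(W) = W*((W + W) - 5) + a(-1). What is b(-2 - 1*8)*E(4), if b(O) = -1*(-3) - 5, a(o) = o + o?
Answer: -20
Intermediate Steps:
a(o) = 2*o
b(O) = -2 (b(O) = 3 - 5 = -2)
E(W) = -2 + W*(-5 + 2*W) (E(W) = W*((W + W) - 5) + 2*(-1) = W*(2*W - 5) - 2 = W*(-5 + 2*W) - 2 = -2 + W*(-5 + 2*W))
b(-2 - 1*8)*E(4) = -2*(-2 - 5*4 + 2*4**2) = -2*(-2 - 20 + 2*16) = -2*(-2 - 20 + 32) = -2*10 = -20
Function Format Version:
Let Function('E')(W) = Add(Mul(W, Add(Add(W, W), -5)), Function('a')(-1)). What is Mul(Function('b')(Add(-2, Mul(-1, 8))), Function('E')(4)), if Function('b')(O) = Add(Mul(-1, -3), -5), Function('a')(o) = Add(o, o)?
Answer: -20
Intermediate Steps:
Function('a')(o) = Mul(2, o)
Function('b')(O) = -2 (Function('b')(O) = Add(3, -5) = -2)
Function('E')(W) = Add(-2, Mul(W, Add(-5, Mul(2, W)))) (Function('E')(W) = Add(Mul(W, Add(Add(W, W), -5)), Mul(2, -1)) = Add(Mul(W, Add(Mul(2, W), -5)), -2) = Add(Mul(W, Add(-5, Mul(2, W))), -2) = Add(-2, Mul(W, Add(-5, Mul(2, W)))))
Mul(Function('b')(Add(-2, Mul(-1, 8))), Function('E')(4)) = Mul(-2, Add(-2, Mul(-5, 4), Mul(2, Pow(4, 2)))) = Mul(-2, Add(-2, -20, Mul(2, 16))) = Mul(-2, Add(-2, -20, 32)) = Mul(-2, 10) = -20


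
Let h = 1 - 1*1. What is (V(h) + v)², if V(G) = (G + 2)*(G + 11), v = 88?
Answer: 12100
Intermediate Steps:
h = 0 (h = 1 - 1 = 0)
V(G) = (2 + G)*(11 + G)
(V(h) + v)² = ((22 + 0² + 13*0) + 88)² = ((22 + 0 + 0) + 88)² = (22 + 88)² = 110² = 12100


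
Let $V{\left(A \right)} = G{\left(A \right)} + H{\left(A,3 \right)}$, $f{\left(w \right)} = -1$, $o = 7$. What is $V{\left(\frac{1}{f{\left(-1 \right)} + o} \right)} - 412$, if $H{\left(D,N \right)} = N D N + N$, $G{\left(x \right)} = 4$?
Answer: $- \frac{807}{2} \approx -403.5$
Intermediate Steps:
$H{\left(D,N \right)} = N + D N^{2}$ ($H{\left(D,N \right)} = D N N + N = D N^{2} + N = N + D N^{2}$)
$V{\left(A \right)} = 7 + 9 A$ ($V{\left(A \right)} = 4 + 3 \left(1 + A 3\right) = 4 + 3 \left(1 + 3 A\right) = 4 + \left(3 + 9 A\right) = 7 + 9 A$)
$V{\left(\frac{1}{f{\left(-1 \right)} + o} \right)} - 412 = \left(7 + \frac{9}{-1 + 7}\right) - 412 = \left(7 + \frac{9}{6}\right) - 412 = \left(7 + 9 \cdot \frac{1}{6}\right) - 412 = \left(7 + \frac{3}{2}\right) - 412 = \frac{17}{2} - 412 = - \frac{807}{2}$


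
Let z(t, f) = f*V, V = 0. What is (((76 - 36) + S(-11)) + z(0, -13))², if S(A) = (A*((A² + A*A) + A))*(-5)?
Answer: 162435025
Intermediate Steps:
z(t, f) = 0 (z(t, f) = f*0 = 0)
S(A) = -5*A*(A + 2*A²) (S(A) = (A*((A² + A²) + A))*(-5) = (A*(2*A² + A))*(-5) = (A*(A + 2*A²))*(-5) = -5*A*(A + 2*A²))
(((76 - 36) + S(-11)) + z(0, -13))² = (((76 - 36) + (-11)²*(-5 - 10*(-11))) + 0)² = ((40 + 121*(-5 + 110)) + 0)² = ((40 + 121*105) + 0)² = ((40 + 12705) + 0)² = (12745 + 0)² = 12745² = 162435025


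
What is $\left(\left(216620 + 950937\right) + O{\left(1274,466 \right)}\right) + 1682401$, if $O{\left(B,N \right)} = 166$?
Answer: $2850124$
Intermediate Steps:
$\left(\left(216620 + 950937\right) + O{\left(1274,466 \right)}\right) + 1682401 = \left(\left(216620 + 950937\right) + 166\right) + 1682401 = \left(1167557 + 166\right) + 1682401 = 1167723 + 1682401 = 2850124$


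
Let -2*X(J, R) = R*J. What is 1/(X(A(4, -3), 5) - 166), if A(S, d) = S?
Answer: -1/176 ≈ -0.0056818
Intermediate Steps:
X(J, R) = -J*R/2 (X(J, R) = -R*J/2 = -J*R/2)
1/(X(A(4, -3), 5) - 166) = 1/(-½*4*5 - 166) = 1/(-10 - 166) = 1/(-176) = -1/176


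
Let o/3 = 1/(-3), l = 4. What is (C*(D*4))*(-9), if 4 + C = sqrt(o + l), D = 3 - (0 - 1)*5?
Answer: 1152 - 288*sqrt(3) ≈ 653.17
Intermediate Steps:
D = 8 (D = 3 - (-1)*5 = 3 - 1*(-5) = 3 + 5 = 8)
o = -1 (o = 3/(-3) = 3*(-1/3) = -1)
C = -4 + sqrt(3) (C = -4 + sqrt(-1 + 4) = -4 + sqrt(3) ≈ -2.2679)
(C*(D*4))*(-9) = ((-4 + sqrt(3))*(8*4))*(-9) = ((-4 + sqrt(3))*32)*(-9) = (-128 + 32*sqrt(3))*(-9) = 1152 - 288*sqrt(3)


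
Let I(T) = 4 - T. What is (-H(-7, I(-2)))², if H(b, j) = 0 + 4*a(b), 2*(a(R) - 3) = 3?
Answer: 324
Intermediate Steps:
a(R) = 9/2 (a(R) = 3 + (½)*3 = 3 + 3/2 = 9/2)
H(b, j) = 18 (H(b, j) = 0 + 4*(9/2) = 0 + 18 = 18)
(-H(-7, I(-2)))² = (-1*18)² = (-18)² = 324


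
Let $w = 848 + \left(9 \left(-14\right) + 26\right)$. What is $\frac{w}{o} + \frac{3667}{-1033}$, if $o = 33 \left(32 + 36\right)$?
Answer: $- \frac{9968}{3099} \approx -3.2165$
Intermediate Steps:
$w = 748$ ($w = 848 + \left(-126 + 26\right) = 848 - 100 = 748$)
$o = 2244$ ($o = 33 \cdot 68 = 2244$)
$\frac{w}{o} + \frac{3667}{-1033} = \frac{748}{2244} + \frac{3667}{-1033} = 748 \cdot \frac{1}{2244} + 3667 \left(- \frac{1}{1033}\right) = \frac{1}{3} - \frac{3667}{1033} = - \frac{9968}{3099}$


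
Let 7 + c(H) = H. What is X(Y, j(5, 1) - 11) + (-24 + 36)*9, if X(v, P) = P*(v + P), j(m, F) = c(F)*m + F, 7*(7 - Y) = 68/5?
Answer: 10540/7 ≈ 1505.7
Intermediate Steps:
c(H) = -7 + H
Y = 177/35 (Y = 7 - 68/(7*5) = 7 - ⅐*68/5 = 7 - 68/35 = 177/35 ≈ 5.0571)
j(m, F) = F + m*(-7 + F) (j(m, F) = (-7 + F)*m + F = m*(-7 + F) + F = F + m*(-7 + F))
X(v, P) = P*(P + v)
X(Y, j(5, 1) - 11) + (-24 + 36)*9 = ((1 + 5*(-7 + 1)) - 11)*(((1 + 5*(-7 + 1)) - 11) + 177/35) + (-24 + 36)*9 = ((1 + 5*(-6)) - 11)*(((1 + 5*(-6)) - 11) + 177/35) + 12*9 = ((1 - 30) - 11)*(((1 - 30) - 11) + 177/35) + 108 = (-29 - 11)*((-29 - 11) + 177/35) + 108 = -40*(-40 + 177/35) + 108 = -40*(-1223/35) + 108 = 9784/7 + 108 = 10540/7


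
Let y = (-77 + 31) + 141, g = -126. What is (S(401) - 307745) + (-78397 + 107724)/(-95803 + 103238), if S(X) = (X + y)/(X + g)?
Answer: -125842273588/408925 ≈ -3.0774e+5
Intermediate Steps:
y = 95 (y = -46 + 141 = 95)
S(X) = (95 + X)/(-126 + X) (S(X) = (X + 95)/(X - 126) = (95 + X)/(-126 + X))
(S(401) - 307745) + (-78397 + 107724)/(-95803 + 103238) = ((95 + 401)/(-126 + 401) - 307745) + (-78397 + 107724)/(-95803 + 103238) = (496/275 - 307745) + 29327/7435 = -84629379/275 + 29327/7435 = -125842273588/408925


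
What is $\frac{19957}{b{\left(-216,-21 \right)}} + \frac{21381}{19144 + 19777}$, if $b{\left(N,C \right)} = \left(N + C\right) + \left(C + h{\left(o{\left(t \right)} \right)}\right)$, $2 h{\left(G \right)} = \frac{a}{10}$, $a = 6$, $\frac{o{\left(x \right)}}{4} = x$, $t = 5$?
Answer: $- \frac{7712365133}{100299417} \approx -76.893$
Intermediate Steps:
$o{\left(x \right)} = 4 x$
$h{\left(G \right)} = \frac{3}{10}$ ($h{\left(G \right)} = \frac{6 \cdot \frac{1}{10}}{2} = \frac{1}{2} \cdot \frac{3}{5} = \frac{3}{10}$)
$b{\left(N,C \right)} = \frac{3}{10} + N + 2 C$ ($b{\left(N,C \right)} = \left(N + C\right) + \left(C + \frac{3}{10}\right) = \left(C + N\right) + \left(\frac{3}{10} + C\right) = \frac{3}{10} + N + 2 C$)
$\frac{19957}{b{\left(-216,-21 \right)}} + \frac{21381}{19144 + 19777} = \frac{19957}{\frac{3}{10} - 216 + 2 \left(-21\right)} + \frac{21381}{19144 + 19777} = \frac{19957}{\frac{3}{10} - 216 - 42} + \frac{21381}{38921} = \frac{19957}{- \frac{2577}{10}} + 21381 \cdot \frac{1}{38921} = 19957 \left(- \frac{10}{2577}\right) + \frac{21381}{38921} = - \frac{199570}{2577} + \frac{21381}{38921} = - \frac{7712365133}{100299417}$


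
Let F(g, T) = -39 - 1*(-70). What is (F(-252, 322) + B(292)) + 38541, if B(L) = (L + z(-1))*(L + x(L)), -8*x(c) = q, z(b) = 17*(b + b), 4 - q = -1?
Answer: 454987/4 ≈ 1.1375e+5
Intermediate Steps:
F(g, T) = 31 (F(g, T) = -39 + 70 = 31)
q = 5 (q = 4 - 1*(-1) = 4 + 1 = 5)
z(b) = 34*b (z(b) = 17*(2*b) = 34*b)
x(c) = -5/8 (x(c) = -⅛*5 = -5/8)
B(L) = (-34 + L)*(-5/8 + L) (B(L) = (L + 34*(-1))*(L - 5/8) = (L - 34)*(-5/8 + L) = (-34 + L)*(-5/8 + L))
(F(-252, 322) + B(292)) + 38541 = (31 + (85/4 + 292² - 277/8*292)) + 38541 = (31 + (85/4 + 85264 - 20221/2)) + 38541 = (31 + 300699/4) + 38541 = 300823/4 + 38541 = 454987/4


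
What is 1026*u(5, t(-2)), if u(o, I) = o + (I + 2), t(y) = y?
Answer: 5130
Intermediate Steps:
u(o, I) = 2 + I + o (u(o, I) = o + (2 + I) = 2 + I + o)
1026*u(5, t(-2)) = 1026*(2 - 2 + 5) = 1026*5 = 5130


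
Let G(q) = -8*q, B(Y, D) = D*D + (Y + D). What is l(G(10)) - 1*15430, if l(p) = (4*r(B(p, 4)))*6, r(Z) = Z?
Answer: -16870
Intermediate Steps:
B(Y, D) = D + Y + D² (B(Y, D) = D² + (D + Y) = D + Y + D²)
l(p) = 480 + 24*p (l(p) = (4*(4 + p + 4²))*6 = (4*(4 + p + 16))*6 = (4*(20 + p))*6 = (80 + 4*p)*6 = 480 + 24*p)
l(G(10)) - 1*15430 = (480 + 24*(-8*10)) - 1*15430 = (480 + 24*(-80)) - 15430 = (480 - 1920) - 15430 = -1440 - 15430 = -16870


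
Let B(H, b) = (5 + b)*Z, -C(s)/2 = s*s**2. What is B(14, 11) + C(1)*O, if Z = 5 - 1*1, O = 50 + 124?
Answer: -284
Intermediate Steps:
C(s) = -2*s**3 (C(s) = -2*s*s**2 = -2*s**3)
O = 174
Z = 4 (Z = 5 - 1 = 4)
B(H, b) = 20 + 4*b (B(H, b) = (5 + b)*4 = 20 + 4*b)
B(14, 11) + C(1)*O = (20 + 4*11) - 2*1**3*174 = (20 + 44) - 2*1*174 = 64 - 2*174 = 64 - 348 = -284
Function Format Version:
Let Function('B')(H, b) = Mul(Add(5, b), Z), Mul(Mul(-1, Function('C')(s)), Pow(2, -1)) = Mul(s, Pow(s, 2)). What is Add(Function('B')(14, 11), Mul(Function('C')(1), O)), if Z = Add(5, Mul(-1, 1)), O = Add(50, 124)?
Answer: -284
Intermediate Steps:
Function('C')(s) = Mul(-2, Pow(s, 3)) (Function('C')(s) = Mul(-2, Mul(s, Pow(s, 2))) = Mul(-2, Pow(s, 3)))
O = 174
Z = 4 (Z = Add(5, -1) = 4)
Function('B')(H, b) = Add(20, Mul(4, b)) (Function('B')(H, b) = Mul(Add(5, b), 4) = Add(20, Mul(4, b)))
Add(Function('B')(14, 11), Mul(Function('C')(1), O)) = Add(Add(20, Mul(4, 11)), Mul(Mul(-2, Pow(1, 3)), 174)) = Add(Add(20, 44), Mul(Mul(-2, 1), 174)) = Add(64, Mul(-2, 174)) = Add(64, -348) = -284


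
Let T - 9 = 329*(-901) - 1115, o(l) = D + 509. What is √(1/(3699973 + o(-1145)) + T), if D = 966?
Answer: I*√113234525579753422/616908 ≈ 545.47*I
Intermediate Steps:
o(l) = 1475 (o(l) = 966 + 509 = 1475)
T = -297535 (T = 9 + (329*(-901) - 1115) = 9 + (-296429 - 1115) = 9 - 297544 = -297535)
√(1/(3699973 + o(-1145)) + T) = √(1/(3699973 + 1475) - 297535) = √(1/3701448 - 297535) = √(-1101310330679/3701448) = I*√113234525579753422/616908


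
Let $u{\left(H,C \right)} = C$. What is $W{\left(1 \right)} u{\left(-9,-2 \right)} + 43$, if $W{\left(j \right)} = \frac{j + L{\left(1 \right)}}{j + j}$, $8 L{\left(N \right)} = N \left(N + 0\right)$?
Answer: $\frac{335}{8} \approx 41.875$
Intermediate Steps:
$L{\left(N \right)} = \frac{N^{2}}{8}$ ($L{\left(N \right)} = \frac{N \left(N + 0\right)}{8} = \frac{N N}{8} = \frac{N^{2}}{8}$)
$W{\left(j \right)} = \frac{\frac{1}{8} + j}{2 j}$ ($W{\left(j \right)} = \frac{j + \frac{1^{2}}{8}}{j + j} = \frac{j + \frac{1}{8} \cdot 1}{2 j} = \left(j + \frac{1}{8}\right) \frac{1}{2 j} = \left(\frac{1}{8} + j\right) \frac{1}{2 j} = \frac{\frac{1}{8} + j}{2 j}$)
$W{\left(1 \right)} u{\left(-9,-2 \right)} + 43 = \frac{1 + 8 \cdot 1}{16 \cdot 1} \left(-2\right) + 43 = \frac{1}{16} \cdot 1 \left(1 + 8\right) \left(-2\right) + 43 = \frac{1}{16} \cdot 1 \cdot 9 \left(-2\right) + 43 = \frac{9}{16} \left(-2\right) + 43 = - \frac{9}{8} + 43 = \frac{335}{8}$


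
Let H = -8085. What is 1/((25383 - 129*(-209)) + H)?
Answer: 1/44259 ≈ 2.2594e-5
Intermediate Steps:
1/((25383 - 129*(-209)) + H) = 1/((25383 - 129*(-209)) - 8085) = 1/((25383 - 1*(-26961)) - 8085) = 1/((25383 + 26961) - 8085) = 1/(52344 - 8085) = 1/44259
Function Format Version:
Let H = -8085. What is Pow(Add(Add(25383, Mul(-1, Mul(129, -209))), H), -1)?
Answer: Rational(1, 44259) ≈ 2.2594e-5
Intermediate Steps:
Pow(Add(Add(25383, Mul(-1, Mul(129, -209))), H), -1) = Pow(Add(Add(25383, Mul(-1, Mul(129, -209))), -8085), -1) = Pow(Add(Add(25383, Mul(-1, -26961)), -8085), -1) = Pow(Add(Add(25383, 26961), -8085), -1) = Pow(Add(52344, -8085), -1) = Pow(44259, -1) = Rational(1, 44259)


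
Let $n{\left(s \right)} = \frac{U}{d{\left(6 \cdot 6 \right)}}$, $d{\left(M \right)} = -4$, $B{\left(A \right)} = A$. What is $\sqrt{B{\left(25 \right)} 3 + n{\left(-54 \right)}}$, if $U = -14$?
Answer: $\frac{\sqrt{314}}{2} \approx 8.86$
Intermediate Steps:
$n{\left(s \right)} = \frac{7}{2}$ ($n{\left(s \right)} = - \frac{14}{-4} = \left(-14\right) \left(- \frac{1}{4}\right) = \frac{7}{2}$)
$\sqrt{B{\left(25 \right)} 3 + n{\left(-54 \right)}} = \sqrt{25 \cdot 3 + \frac{7}{2}} = \sqrt{75 + \frac{7}{2}} = \sqrt{\frac{157}{2}} = \frac{\sqrt{314}}{2}$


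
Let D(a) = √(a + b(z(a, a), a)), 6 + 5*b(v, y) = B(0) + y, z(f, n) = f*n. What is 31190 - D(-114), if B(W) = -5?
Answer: 31190 - I*√139 ≈ 31190.0 - 11.79*I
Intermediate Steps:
b(v, y) = -11/5 + y/5 (b(v, y) = -6/5 + (-5 + y)/5 = -6/5 + (-1 + y/5) = -11/5 + y/5)
D(a) = √(-11/5 + 6*a/5) (D(a) = √(a + (-11/5 + a/5)) = √(-11/5 + 6*a/5))
31190 - D(-114) = 31190 - √(-55 + 30*(-114))/5 = 31190 - √(-55 - 3420)/5 = 31190 - √(-3475)/5 = 31190 - 5*I*√139/5 = 31190 - I*√139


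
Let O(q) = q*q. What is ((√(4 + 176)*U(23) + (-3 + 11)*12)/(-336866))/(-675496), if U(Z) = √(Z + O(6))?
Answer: 6/14221977221 + 3*√295/113775817768 ≈ 8.7476e-10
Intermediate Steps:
O(q) = q²
U(Z) = √(36 + Z) (U(Z) = √(Z + 6²) = √(Z + 36) = √(36 + Z))
((√(4 + 176)*U(23) + (-3 + 11)*12)/(-336866))/(-675496) = ((√(4 + 176)*√(36 + 23) + (-3 + 11)*12)/(-336866))/(-675496) = ((√180*√59 + 8*12)*(-1/336866))*(-1/675496) = (((6*√5)*√59 + 96)*(-1/336866))*(-1/675496) = ((6*√295 + 96)*(-1/336866))*(-1/675496) = ((96 + 6*√295)*(-1/336866))*(-1/675496) = (-48/168433 - 3*√295/168433)*(-1/675496) = 6/14221977221 + 3*√295/113775817768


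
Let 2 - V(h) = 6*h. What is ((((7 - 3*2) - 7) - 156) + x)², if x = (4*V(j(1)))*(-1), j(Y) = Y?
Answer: 21316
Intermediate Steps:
V(h) = 2 - 6*h
x = 16 (x = (4*(2 - 6*1))*(-1) = (4*(2 - 6))*(-1) = (4*(-4))*(-1) = -16*(-1) = 16)
((((7 - 3*2) - 7) - 156) + x)² = ((((7 - 3*2) - 7) - 156) + 16)² = ((((7 - 6) - 7) - 156) + 16)² = (((1 - 7) - 156) + 16)² = ((-6 - 156) + 16)² = (-162 + 16)² = (-146)² = 21316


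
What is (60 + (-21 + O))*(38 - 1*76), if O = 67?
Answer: -4028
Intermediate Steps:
(60 + (-21 + O))*(38 - 1*76) = (60 + (-21 + 67))*(38 - 1*76) = (60 + 46)*(38 - 76) = 106*(-38) = -4028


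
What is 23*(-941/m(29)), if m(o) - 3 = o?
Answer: -21643/32 ≈ -676.34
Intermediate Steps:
m(o) = 3 + o
23*(-941/m(29)) = 23*(-941/(3 + 29)) = 23*(-941/32) = -21643/32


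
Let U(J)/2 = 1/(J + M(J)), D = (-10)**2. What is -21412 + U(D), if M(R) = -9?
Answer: -1948490/91 ≈ -21412.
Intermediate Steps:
D = 100
U(J) = 2/(-9 + J) (U(J) = 2/(J - 9) = 2/(-9 + J))
-21412 + U(D) = -21412 + 2/(-9 + 100) = -21412 + 2/91 = -1948490/91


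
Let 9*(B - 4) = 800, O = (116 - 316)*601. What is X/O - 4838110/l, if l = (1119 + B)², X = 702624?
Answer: -16336352359122/1787413801225 ≈ -9.1397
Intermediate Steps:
O = -120200 (O = -200*601 = -120200)
B = 836/9 (B = 4 + (⅑)*800 = 4 + 800/9 = 836/9 ≈ 92.889)
l = 118962649/81 (l = (1119 + 836/9)² = (10907/9)² = 118962649/81 ≈ 1.4687e+6)
X/O - 4838110/l = 702624/(-120200) - 4838110/118962649/81 = 702624*(-1/120200) - 4838110*81/118962649 = -87828/15025 - 391886910/118962649 = -16336352359122/1787413801225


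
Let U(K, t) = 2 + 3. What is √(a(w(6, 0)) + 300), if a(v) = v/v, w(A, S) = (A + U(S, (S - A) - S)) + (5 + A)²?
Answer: √301 ≈ 17.349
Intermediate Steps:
U(K, t) = 5
w(A, S) = 5 + A + (5 + A)² (w(A, S) = (A + 5) + (5 + A)² = (5 + A) + (5 + A)² = 5 + A + (5 + A)²)
a(v) = 1
√(a(w(6, 0)) + 300) = √(1 + 300) = √301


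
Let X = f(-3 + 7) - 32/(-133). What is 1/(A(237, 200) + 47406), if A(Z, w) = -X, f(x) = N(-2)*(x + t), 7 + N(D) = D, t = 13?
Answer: 133/6325315 ≈ 2.1027e-5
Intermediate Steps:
N(D) = -7 + D
f(x) = -117 - 9*x (f(x) = (-7 - 2)*(x + 13) = -9*(13 + x) = -117 - 9*x)
X = -20317/133 (X = (-117 - 9*(-3 + 7)) - 32/(-133) = (-117 - 9*4) - 32*(-1/133) = (-117 - 36) + 32/133 = -153 + 32/133 = -20317/133 ≈ -152.76)
A(Z, w) = 20317/133 (A(Z, w) = -1*(-20317/133) = 20317/133)
1/(A(237, 200) + 47406) = 1/(20317/133 + 47406) = 1/(6325315/133) = 133/6325315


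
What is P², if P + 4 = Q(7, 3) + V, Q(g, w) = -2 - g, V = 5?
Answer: 64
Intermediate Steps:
P = -8 (P = -4 + ((-2 - 1*7) + 5) = -4 + ((-2 - 7) + 5) = -4 + (-9 + 5) = -4 - 4 = -8)
P² = (-8)² = 64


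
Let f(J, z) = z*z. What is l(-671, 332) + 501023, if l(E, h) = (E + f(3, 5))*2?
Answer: 499731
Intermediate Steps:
f(J, z) = z²
l(E, h) = 50 + 2*E (l(E, h) = (E + 5²)*2 = (E + 25)*2 = (25 + E)*2 = 50 + 2*E)
l(-671, 332) + 501023 = (50 + 2*(-671)) + 501023 = (50 - 1342) + 501023 = -1292 + 501023 = 499731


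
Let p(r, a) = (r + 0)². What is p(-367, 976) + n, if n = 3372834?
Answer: 3507523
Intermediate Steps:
p(r, a) = r²
p(-367, 976) + n = (-367)² + 3372834 = 134689 + 3372834 = 3507523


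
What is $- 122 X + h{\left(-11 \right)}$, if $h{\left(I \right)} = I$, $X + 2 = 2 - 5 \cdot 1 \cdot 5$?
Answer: $3039$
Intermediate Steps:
$X = -25$ ($X = -2 + \left(2 - 5 \cdot 1 \cdot 5\right) = -2 + \left(2 - 25\right) = -2 - 23 = -25$)
$- 122 X + h{\left(-11 \right)} = \left(-122\right) \left(-25\right) - 11 = 3050 - 11 = 3039$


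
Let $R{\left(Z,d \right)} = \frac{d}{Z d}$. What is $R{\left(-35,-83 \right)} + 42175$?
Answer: $\frac{1476124}{35} \approx 42175.0$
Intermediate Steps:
$R{\left(Z,d \right)} = \frac{1}{Z}$ ($R{\left(Z,d \right)} = d \frac{1}{Z d} = \frac{1}{Z}$)
$R{\left(-35,-83 \right)} + 42175 = \frac{1}{-35} + 42175 = - \frac{1}{35} + 42175 = \frac{1476124}{35}$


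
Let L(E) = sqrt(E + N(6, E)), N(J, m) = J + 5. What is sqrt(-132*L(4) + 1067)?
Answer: sqrt(1067 - 132*sqrt(15)) ≈ 23.575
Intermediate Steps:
N(J, m) = 5 + J
L(E) = sqrt(11 + E) (L(E) = sqrt(E + (5 + 6)) = sqrt(E + 11) = sqrt(11 + E))
sqrt(-132*L(4) + 1067) = sqrt(-132*sqrt(11 + 4) + 1067) = sqrt(-132*sqrt(15) + 1067) = sqrt(1067 - 132*sqrt(15))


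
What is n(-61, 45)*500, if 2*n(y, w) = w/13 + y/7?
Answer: -119500/91 ≈ -1313.2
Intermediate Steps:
n(y, w) = y/14 + w/26 (n(y, w) = (w/13 + y/7)/2 = (y/7 + w/13)/2 = y/14 + w/26)
n(-61, 45)*500 = ((1/14)*(-61) + (1/26)*45)*500 = (-61/14 + 45/26)*500 = -239/91*500 = -119500/91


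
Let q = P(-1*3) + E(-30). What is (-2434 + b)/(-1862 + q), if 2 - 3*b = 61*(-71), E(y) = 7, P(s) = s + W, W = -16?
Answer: 2969/5622 ≈ 0.52810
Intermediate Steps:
P(s) = -16 + s (P(s) = s - 16 = -16 + s)
b = 4333/3 (b = ⅔ - 61*(-71)/3 = ⅔ - ⅓*(-4331) = ⅔ + 4331/3 = 4333/3 ≈ 1444.3)
q = -12 (q = (-16 - 1*3) + 7 = (-16 - 3) + 7 = -19 + 7 = -12)
(-2434 + b)/(-1862 + q) = (-2434 + 4333/3)/(-1862 - 12) = -2969/3/(-1874) = -2969/3*(-1/1874) = 2969/5622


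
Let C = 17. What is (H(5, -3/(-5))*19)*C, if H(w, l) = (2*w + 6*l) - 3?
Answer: 17119/5 ≈ 3423.8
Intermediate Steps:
H(w, l) = -3 + 2*w + 6*l
(H(5, -3/(-5))*19)*C = ((-3 + 2*5 + 6*(-3/(-5)))*19)*17 = ((-3 + 10 + 6*(-3*(-⅕)))*19)*17 = ((-3 + 10 + 6*(⅗))*19)*17 = ((-3 + 10 + 18/5)*19)*17 = ((53/5)*19)*17 = (1007/5)*17 = 17119/5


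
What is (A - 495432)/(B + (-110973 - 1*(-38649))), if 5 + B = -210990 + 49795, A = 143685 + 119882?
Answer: 2935/2956 ≈ 0.99290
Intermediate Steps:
A = 263567
B = -161200 (B = -5 + (-210990 + 49795) = -5 - 161195 = -161200)
(A - 495432)/(B + (-110973 - 1*(-38649))) = (263567 - 495432)/(-161200 + (-110973 - 1*(-38649))) = -231865/(-161200 + (-110973 + 38649)) = -231865/(-161200 - 72324) = -231865/(-233524) = -231865*(-1/233524) = 2935/2956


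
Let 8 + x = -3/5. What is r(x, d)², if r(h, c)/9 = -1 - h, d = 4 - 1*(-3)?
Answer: 116964/25 ≈ 4678.6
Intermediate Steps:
x = -43/5 (x = -8 - 3/5 = -8 - 3*⅕ = -8 - ⅗ = -43/5 ≈ -8.6000)
d = 7 (d = 4 + 3 = 7)
r(h, c) = -9 - 9*h (r(h, c) = 9*(-1 - h) = -9 - 9*h)
r(x, d)² = (-9 - 9*(-43/5))² = (-9 + 387/5)² = (342/5)² = 116964/25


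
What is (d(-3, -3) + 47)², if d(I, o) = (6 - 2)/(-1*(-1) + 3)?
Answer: 2304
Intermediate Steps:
d(I, o) = 1 (d(I, o) = 4/(1 + 3) = 4/4 = 4*(¼) = 1)
(d(-3, -3) + 47)² = (1 + 47)² = 48² = 2304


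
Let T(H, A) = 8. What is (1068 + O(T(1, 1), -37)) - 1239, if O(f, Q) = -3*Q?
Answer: -60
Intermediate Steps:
(1068 + O(T(1, 1), -37)) - 1239 = (1068 - 3*(-37)) - 1239 = (1068 + 111) - 1239 = 1179 - 1239 = -60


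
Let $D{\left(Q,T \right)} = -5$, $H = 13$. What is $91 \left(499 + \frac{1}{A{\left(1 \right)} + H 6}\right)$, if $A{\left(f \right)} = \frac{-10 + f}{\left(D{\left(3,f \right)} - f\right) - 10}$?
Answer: $\frac{57080569}{1257} \approx 45410.0$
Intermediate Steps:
$A{\left(f \right)} = \frac{-10 + f}{-15 - f}$ ($A{\left(f \right)} = \frac{-10 + f}{\left(-5 - f\right) - 10} = \frac{-10 + f}{-15 - f}$)
$91 \left(499 + \frac{1}{A{\left(1 \right)} + H 6}\right) = 91 \left(499 + \frac{1}{\frac{10 - 1}{15 + 1} + 13 \cdot 6}\right) = 91 \left(499 + \frac{1}{\frac{10 - 1}{16} + 78}\right) = 91 \left(499 + \frac{1}{\frac{1}{16} \cdot 9 + 78}\right) = 91 \left(499 + \frac{1}{\frac{9}{16} + 78}\right) = 91 \left(499 + \frac{1}{\frac{1257}{16}}\right) = 91 \left(499 + \frac{16}{1257}\right) = 91 \cdot \frac{627259}{1257} = \frac{57080569}{1257}$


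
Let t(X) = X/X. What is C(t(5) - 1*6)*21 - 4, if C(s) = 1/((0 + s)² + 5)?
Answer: -33/10 ≈ -3.3000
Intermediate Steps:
t(X) = 1
C(s) = 1/(5 + s²) (C(s) = 1/(s² + 5) = 1/(5 + s²))
C(t(5) - 1*6)*21 - 4 = 21/(5 + (1 - 1*6)²) - 4 = 21/(5 + (1 - 6)²) - 4 = 21/(5 + (-5)²) - 4 = 21/(5 + 25) - 4 = 21/30 - 4 = (1/30)*21 - 4 = 7/10 - 4 = -33/10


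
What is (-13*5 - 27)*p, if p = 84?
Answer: -7728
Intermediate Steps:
(-13*5 - 27)*p = (-13*5 - 27)*84 = (-65 - 27)*84 = -92*84 = -7728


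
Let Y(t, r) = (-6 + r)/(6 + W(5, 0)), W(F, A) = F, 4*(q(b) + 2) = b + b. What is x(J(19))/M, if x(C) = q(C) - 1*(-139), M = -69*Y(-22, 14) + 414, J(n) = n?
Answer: 3223/8004 ≈ 0.40267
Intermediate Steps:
q(b) = -2 + b/2 (q(b) = -2 + (b + b)/4 = -2 + (2*b)/4 = -2 + b/2)
Y(t, r) = -6/11 + r/11 (Y(t, r) = (-6 + r)/(6 + 5) = (-6 + r)/11 = (-6 + r)*(1/11) = -6/11 + r/11)
M = 4002/11 (M = -69*(-6/11 + (1/11)*14) + 414 = -69*(-6/11 + 14/11) + 414 = -69*8/11 + 414 = -552/11 + 414 = 4002/11 ≈ 363.82)
x(C) = 137 + C/2 (x(C) = (-2 + C/2) - 1*(-139) = (-2 + C/2) + 139 = 137 + C/2)
x(J(19))/M = (137 + (½)*19)/(4002/11) = (137 + 19/2)*(11/4002) = (293/2)*(11/4002) = 3223/8004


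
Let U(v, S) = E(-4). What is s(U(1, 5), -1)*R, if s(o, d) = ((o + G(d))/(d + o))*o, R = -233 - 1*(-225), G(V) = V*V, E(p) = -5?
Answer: 80/3 ≈ 26.667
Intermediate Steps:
G(V) = V**2
R = -8 (R = -233 + 225 = -8)
U(v, S) = -5
s(o, d) = o*(o + d**2)/(d + o) (s(o, d) = ((o + d**2)/(d + o))*o = o*(o + d**2)/(d + o))
s(U(1, 5), -1)*R = -5*(-5 + (-1)**2)/(-1 - 5)*(-8) = -5*(-5 + 1)/(-6)*(-8) = -5*(-1/6)*(-4)*(-8) = -10/3*(-8) = 80/3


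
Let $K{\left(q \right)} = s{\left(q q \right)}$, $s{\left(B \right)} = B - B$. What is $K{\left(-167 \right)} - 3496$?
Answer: $-3496$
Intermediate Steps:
$s{\left(B \right)} = 0$
$K{\left(q \right)} = 0$
$K{\left(-167 \right)} - 3496 = 0 - 3496 = -3496$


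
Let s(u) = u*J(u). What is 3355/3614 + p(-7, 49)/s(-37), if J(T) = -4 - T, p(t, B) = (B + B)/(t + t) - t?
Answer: 3355/3614 ≈ 0.92833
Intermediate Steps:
p(t, B) = -t + B/t (p(t, B) = (2*B)/((2*t)) - t = (2*B)*(1/(2*t)) - t = B/t - t = -t + B/t)
s(u) = u*(-4 - u)
3355/3614 + p(-7, 49)/s(-37) = 3355/3614 + (-1*(-7) + 49/(-7))/((-1*(-37)*(4 - 37))) = 3355*(1/3614) + (7 + 49*(-1/7))/((-1*(-37)*(-33))) = 3355/3614 + (7 - 7)/(-1221) = 3355/3614 + 0*(-1/1221) = 3355/3614 + 0 = 3355/3614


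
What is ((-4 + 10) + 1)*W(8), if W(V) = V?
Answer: 56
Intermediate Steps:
((-4 + 10) + 1)*W(8) = ((-4 + 10) + 1)*8 = (6 + 1)*8 = 7*8 = 56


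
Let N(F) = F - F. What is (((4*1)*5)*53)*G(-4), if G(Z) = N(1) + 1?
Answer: 1060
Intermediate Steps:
N(F) = 0
G(Z) = 1 (G(Z) = 0 + 1 = 1)
(((4*1)*5)*53)*G(-4) = (((4*1)*5)*53)*1 = ((4*5)*53)*1 = (20*53)*1 = 1060*1 = 1060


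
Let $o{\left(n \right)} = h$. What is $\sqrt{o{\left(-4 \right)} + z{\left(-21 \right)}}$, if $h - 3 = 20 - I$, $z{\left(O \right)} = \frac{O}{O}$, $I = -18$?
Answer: $\sqrt{42} \approx 6.4807$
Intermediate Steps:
$z{\left(O \right)} = 1$
$h = 41$ ($h = 3 + \left(20 - -18\right) = 3 + \left(20 + 18\right) = 3 + 38 = 41$)
$o{\left(n \right)} = 41$
$\sqrt{o{\left(-4 \right)} + z{\left(-21 \right)}} = \sqrt{41 + 1} = \sqrt{42}$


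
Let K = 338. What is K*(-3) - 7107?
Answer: -8121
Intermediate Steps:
K*(-3) - 7107 = 338*(-3) - 7107 = -1014 - 7107 = -8121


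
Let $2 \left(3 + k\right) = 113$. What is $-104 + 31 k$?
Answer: $\frac{3109}{2} \approx 1554.5$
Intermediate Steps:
$k = \frac{107}{2}$ ($k = -3 + \frac{1}{2} \cdot 113 = -3 + \frac{113}{2} = \frac{107}{2} \approx 53.5$)
$-104 + 31 k = -104 + 31 \cdot \frac{107}{2} = -104 + \frac{3317}{2} = \frac{3109}{2}$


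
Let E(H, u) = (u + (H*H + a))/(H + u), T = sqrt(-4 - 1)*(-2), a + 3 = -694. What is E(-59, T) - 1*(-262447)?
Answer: 918662711/3501 + 5686*I*sqrt(5)/3501 ≈ 2.624e+5 + 3.6316*I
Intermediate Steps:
a = -697 (a = -3 - 694 = -697)
T = -2*I*sqrt(5) (T = sqrt(-5)*(-2) = (I*sqrt(5))*(-2) = -2*I*sqrt(5) ≈ -4.4721*I)
E(H, u) = (-697 + u + H**2)/(H + u) (E(H, u) = (u + (H*H - 697))/(H + u) = (u + (H**2 - 697))/(H + u) = (u + (-697 + H**2))/(H + u) = (-697 + u + H**2)/(H + u))
E(-59, T) - 1*(-262447) = (-697 - 2*I*sqrt(5) + (-59)**2)/(-59 - 2*I*sqrt(5)) - 1*(-262447) = (-697 - 2*I*sqrt(5) + 3481)/(-59 - 2*I*sqrt(5)) + 262447 = (2784 - 2*I*sqrt(5))/(-59 - 2*I*sqrt(5)) + 262447 = 262447 + (2784 - 2*I*sqrt(5))/(-59 - 2*I*sqrt(5))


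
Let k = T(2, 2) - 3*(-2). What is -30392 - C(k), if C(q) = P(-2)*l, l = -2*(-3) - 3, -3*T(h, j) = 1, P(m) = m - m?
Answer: -30392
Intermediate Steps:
P(m) = 0
T(h, j) = -⅓ (T(h, j) = -⅓*1 = -⅓)
k = 17/3 (k = -⅓ - 3*(-2) = -⅓ + 6 = 17/3 ≈ 5.6667)
l = 3 (l = 6 - 3 = 3)
C(q) = 0 (C(q) = 0*3 = 0)
-30392 - C(k) = -30392 - 1*0 = -30392 + 0 = -30392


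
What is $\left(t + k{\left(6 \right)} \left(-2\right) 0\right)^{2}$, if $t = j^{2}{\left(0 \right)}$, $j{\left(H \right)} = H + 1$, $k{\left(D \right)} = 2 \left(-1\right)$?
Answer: $1$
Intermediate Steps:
$k{\left(D \right)} = -2$
$j{\left(H \right)} = 1 + H$
$t = 1$ ($t = \left(1 + 0\right)^{2} = 1^{2} = 1$)
$\left(t + k{\left(6 \right)} \left(-2\right) 0\right)^{2} = \left(1 + \left(-2\right) \left(-2\right) 0\right)^{2} = \left(1 + 4 \cdot 0\right)^{2} = \left(1 + 0\right)^{2} = 1^{2} = 1$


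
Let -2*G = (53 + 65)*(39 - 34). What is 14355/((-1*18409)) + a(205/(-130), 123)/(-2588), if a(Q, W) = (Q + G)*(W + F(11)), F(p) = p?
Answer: 9027810913/619352396 ≈ 14.576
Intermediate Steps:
G = -295 (G = -(53 + 65)*(39 - 34)/2 = -59*5 = -1/2*590 = -295)
a(Q, W) = (-295 + Q)*(11 + W) (a(Q, W) = (Q - 295)*(W + 11) = (-295 + Q)*(11 + W))
14355/((-1*18409)) + a(205/(-130), 123)/(-2588) = 14355/((-1*18409)) + (-3245 - 295*123 + 11*(205/(-130)) + (205/(-130))*123)/(-2588) = 14355/(-18409) + (-3245 - 36285 + 11*(205*(-1/130)) + (205*(-1/130))*123)*(-1/2588) = 14355*(-1/18409) + (-3245 - 36285 + 11*(-41/26) - 41/26*123)*(-1/2588) = -14355/18409 + (-3245 - 36285 - 451/26 - 5043/26)*(-1/2588) = -14355/18409 - 516637/13*(-1/2588) = -14355/18409 + 516637/33644 = 9027810913/619352396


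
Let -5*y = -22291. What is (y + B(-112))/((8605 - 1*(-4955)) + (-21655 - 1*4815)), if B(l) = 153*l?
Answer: 63389/64550 ≈ 0.98201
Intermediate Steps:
y = 22291/5 (y = -1/5*(-22291) = 22291/5 ≈ 4458.2)
(y + B(-112))/((8605 - 1*(-4955)) + (-21655 - 1*4815)) = (22291/5 + 153*(-112))/((8605 - 1*(-4955)) + (-21655 - 1*4815)) = (22291/5 - 17136)/((8605 + 4955) + (-21655 - 4815)) = -63389/(5*(13560 - 26470)) = -63389/5/(-12910) = -63389/5*(-1/12910) = 63389/64550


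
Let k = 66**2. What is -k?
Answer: -4356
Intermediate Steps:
k = 4356
-k = -1*4356 = -4356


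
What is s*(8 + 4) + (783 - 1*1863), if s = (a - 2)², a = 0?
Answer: -1032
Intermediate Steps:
s = 4 (s = (0 - 2)² = (-2)² = 4)
s*(8 + 4) + (783 - 1*1863) = 4*(8 + 4) + (783 - 1*1863) = 4*12 + (783 - 1863) = 48 - 1080 = -1032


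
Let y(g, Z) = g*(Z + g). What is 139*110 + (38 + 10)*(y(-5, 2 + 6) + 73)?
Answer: 18074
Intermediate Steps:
139*110 + (38 + 10)*(y(-5, 2 + 6) + 73) = 139*110 + (38 + 10)*(-5*((2 + 6) - 5) + 73) = 15290 + 48*(-5*(8 - 5) + 73) = 15290 + 48*(-5*3 + 73) = 15290 + 48*(-15 + 73) = 15290 + 48*58 = 15290 + 2784 = 18074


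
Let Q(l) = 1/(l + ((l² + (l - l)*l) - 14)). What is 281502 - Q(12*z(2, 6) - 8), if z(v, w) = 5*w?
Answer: 34974371483/124242 ≈ 2.8150e+5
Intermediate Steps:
Q(l) = 1/(-14 + l + l²) (Q(l) = 1/(l + ((l² + 0*l) - 14)) = 1/(l + ((l² + 0) - 14)) = 1/(l + (l² - 14)) = 1/(l + (-14 + l²)) = 1/(-14 + l + l²))
281502 - Q(12*z(2, 6) - 8) = 281502 - 1/(-14 + (12*(5*6) - 8) + (12*(5*6) - 8)²) = 281502 - 1/(-14 + (12*30 - 8) + (12*30 - 8)²) = 281502 - 1/(-14 + (360 - 8) + (360 - 8)²) = 281502 - 1/(-14 + 352 + 352²) = 281502 - 1/(-14 + 352 + 123904) = 281502 - 1/124242 = 34974371483/124242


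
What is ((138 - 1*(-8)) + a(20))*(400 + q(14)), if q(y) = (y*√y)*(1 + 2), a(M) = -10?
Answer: 54400 + 5712*√14 ≈ 75772.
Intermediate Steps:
q(y) = 3*y^(3/2) (q(y) = y^(3/2)*3 = 3*y^(3/2))
((138 - 1*(-8)) + a(20))*(400 + q(14)) = ((138 - 1*(-8)) - 10)*(400 + 3*14^(3/2)) = ((138 + 8) - 10)*(400 + 3*(14*√14)) = (146 - 10)*(400 + 42*√14) = 136*(400 + 42*√14) = 54400 + 5712*√14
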